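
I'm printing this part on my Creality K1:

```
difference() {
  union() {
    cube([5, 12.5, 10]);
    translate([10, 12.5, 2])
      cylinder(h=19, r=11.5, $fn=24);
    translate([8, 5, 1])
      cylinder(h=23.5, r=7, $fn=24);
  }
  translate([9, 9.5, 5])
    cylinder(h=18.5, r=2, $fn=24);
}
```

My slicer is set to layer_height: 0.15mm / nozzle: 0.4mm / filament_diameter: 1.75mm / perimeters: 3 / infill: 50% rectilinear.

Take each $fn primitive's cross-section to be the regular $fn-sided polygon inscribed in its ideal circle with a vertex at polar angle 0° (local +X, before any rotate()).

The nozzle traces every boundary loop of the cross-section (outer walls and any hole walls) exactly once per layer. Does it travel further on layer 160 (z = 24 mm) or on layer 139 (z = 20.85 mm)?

layer 139 (z = 20.85 mm)

Layer 160 (z = 24): the cube is not intersected at this z (z outside [0, 10]); the cylinder at (10, 12.5) does not reach this height (z outside [2, 21]); the r=7 cylinder at (8, 5) contributes a regular 24-gon of circumradius 7 (perimeter = 2·24·7.000·sin(180°/24) = 43.86 mm); Taking the union: only the r=7 cylinder at (8, 5) is present, so the union is just that shape — boundary = 43.86 mm; the cylinder at (9, 9.5) is not intersected at this z (z outside [5, 23.5]); Taking the first minus the rest: none of the subtracted shapes is present at this height, so that combined region is unchanged — boundary = 43.86 mm. So its perimeter = 43.86 mm. Layer 139 (z = 20.85): the cube does not reach this height (z outside [0, 10]); the r=11.5 cylinder at (10, 12.5) gives a regular 24-gon of circumradius 11.5 (constant along its height) (perimeter = 2·24·11.500·sin(180°/24) = 72.05 mm); the r=7 cylinder at (8, 5) contributes a regular 24-gon of circumradius 7 (perimeter = 2·24·7.000·sin(180°/24) = 43.86 mm); Taking the union: the regions partially overlap (shared area 116.62 mm²), so the edge portions inside another operand are dropped and the merged outline is re-measured after clipping — boundary = 76.50 mm; the r=2 cylinder at (9, 9.5) gives a regular 24-gon of circumradius 2 (constant along its height) (perimeter = 2·24·2.000·sin(180°/24) = 12.53 mm); After the difference (first − rest): starting from the result so far, the r=2 cylinder at (9, 9.5) lies wholly inside it (removes its full 12.42 mm² and its 12.53 mm outline becomes a hole wall) — boundary (outer + 1 inner loop) = 89.03 mm. So its perimeter = 89.03 mm. Layer 139 is larger (89.03 vs 43.86 mm).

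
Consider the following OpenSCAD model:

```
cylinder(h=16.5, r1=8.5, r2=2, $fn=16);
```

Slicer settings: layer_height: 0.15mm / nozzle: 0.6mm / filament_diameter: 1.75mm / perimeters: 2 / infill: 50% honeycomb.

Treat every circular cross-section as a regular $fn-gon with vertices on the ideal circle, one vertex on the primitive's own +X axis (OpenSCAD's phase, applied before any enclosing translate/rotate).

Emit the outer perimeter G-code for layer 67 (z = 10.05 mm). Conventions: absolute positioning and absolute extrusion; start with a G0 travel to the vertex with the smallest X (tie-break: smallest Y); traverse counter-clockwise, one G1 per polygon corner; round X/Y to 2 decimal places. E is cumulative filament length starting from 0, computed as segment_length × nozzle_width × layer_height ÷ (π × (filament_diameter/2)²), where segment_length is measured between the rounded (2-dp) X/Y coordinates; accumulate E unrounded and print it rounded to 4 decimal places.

At z = 10.05 mm: the cone contributes a regular 16-gon of circumradius 4.541 (interpolated between r1=8.5 and r2=2 at t=0.609). The outline is a single polygon with 16 vertices. Extrusion per mm of travel: 0.6 × 0.15 / (π × 0.875²) = 0.037418. Accumulating E over each segment gives final E = 1.0612.

G0 X-4.54 Y0.00 Z10.05
G1 X-4.20 Y-1.74 E0.0663
G1 X-3.21 Y-3.21 E0.1327
G1 X-1.74 Y-4.20 E0.1990
G1 X0.00 Y-4.54 E0.2653
G1 X1.74 Y-4.20 E0.3316
G1 X3.21 Y-3.21 E0.3980
G1 X4.20 Y-1.74 E0.4643
G1 X4.54 Y0.00 E0.5306
G1 X4.20 Y1.74 E0.5969
G1 X3.21 Y3.21 E0.6633
G1 X1.74 Y4.20 E0.7296
G1 X0.00 Y4.54 E0.7959
G1 X-1.74 Y4.20 E0.8623
G1 X-3.21 Y3.21 E0.9286
G1 X-4.20 Y1.74 E0.9949
G1 X-4.54 Y0.00 E1.0612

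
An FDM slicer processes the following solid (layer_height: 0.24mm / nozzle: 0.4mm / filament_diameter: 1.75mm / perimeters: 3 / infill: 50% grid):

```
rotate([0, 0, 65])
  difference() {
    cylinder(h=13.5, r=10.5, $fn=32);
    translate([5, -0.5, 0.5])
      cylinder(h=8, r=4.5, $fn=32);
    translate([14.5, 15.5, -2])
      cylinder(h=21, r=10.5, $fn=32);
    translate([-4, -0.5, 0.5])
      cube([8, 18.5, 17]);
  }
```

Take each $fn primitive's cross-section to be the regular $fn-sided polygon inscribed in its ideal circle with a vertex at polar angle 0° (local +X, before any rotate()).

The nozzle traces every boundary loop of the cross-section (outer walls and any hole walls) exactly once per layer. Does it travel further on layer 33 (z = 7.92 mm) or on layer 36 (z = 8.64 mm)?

layer 33 (z = 7.92 mm)

Layer 33 (z = 7.92): the r=10.5 cylinder gives a regular 32-gon of circumradius 10.5 (constant along its height) (perimeter = 2·32·10.500·sin(180°/32) = 65.87 mm); the cylinder at (5, -0.5): section is a regular 32-gon, circumradius r=4.5 (perimeter = 2·32·4.500·sin(180°/32) = 28.23 mm); the r=10.5 cylinder at (14.5, 15.5) gives a regular 32-gon of circumradius 10.5 (constant along its height) (perimeter = 2·32·10.500·sin(180°/32) = 65.87 mm); the 8×18.5 cube at (-4, -0.5) contributes its full rectangle (perimeter 53.00 mm); Subtracting the remaining from the first: starting from the r=10.5 cylinder, the r=4.5 cylinder at (5, -0.5) lies wholly inside it (removes its full 63.21 mm² and its 28.23 mm outline becomes a hole wall); the r=10.5 cylinder at (14.5, 15.5) misses the remaining region (no effect); the 8×18.5 cube at (-4, -0.5) partially overlaps it — only the 74.29 mm² overlap (of its 148.00 mm²) is removed, clipping the outline — boundary = 100.39 mm; (rotated 65° about Z; rotation is an isometry so areas/perimeters/island counts are preserved). So its perimeter = 100.39 mm. Layer 36 (z = 8.64): the r=10.5 cylinder gives a regular 32-gon of circumradius 10.5 (constant along its height) (perimeter = 2·32·10.500·sin(180°/32) = 65.87 mm); the cylinder at (5, -0.5) does not reach this height (z outside [0.5, 8.5]); the cylinder at (14.5, 15.5): section is a regular 32-gon, circumradius r=10.5 (perimeter = 2·32·10.500·sin(180°/32) = 65.87 mm); the 8×18.5 cube at (-4, -0.5) contributes its full rectangle (perimeter 53.00 mm); After the difference (first − rest): starting from the r=10.5 cylinder, the r=10.5 cylinder at (14.5, 15.5) misses the remaining region (no effect); the 8×18.5 cube at (-4, -0.5) partially overlaps it — only the 85.64 mm² overlap (of its 148.00 mm²) is removed, clipping the outline — boundary = 86.08 mm; (whole slice rotated 65° about Z — lengths, areas and connectivity unchanged). So its perimeter = 86.08 mm. Layer 33 is larger (100.39 vs 86.08 mm).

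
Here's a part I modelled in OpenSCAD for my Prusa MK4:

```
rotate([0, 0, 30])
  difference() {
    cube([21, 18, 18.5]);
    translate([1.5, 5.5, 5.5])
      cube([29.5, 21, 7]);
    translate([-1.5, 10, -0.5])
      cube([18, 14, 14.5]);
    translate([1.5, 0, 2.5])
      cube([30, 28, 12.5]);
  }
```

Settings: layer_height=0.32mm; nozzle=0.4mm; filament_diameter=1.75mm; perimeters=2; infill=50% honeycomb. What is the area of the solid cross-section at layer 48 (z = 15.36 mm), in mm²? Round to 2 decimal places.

At z = 15.36 mm: the cube (footprint 21×18) is included at this height (area 378.00 mm²); the cube at (1.5, 5.5) does not reach this height (z outside [5.5, 12.5]); the cube at (-1.5, 10) is absent (z outside [-0.5, 14]); the cube at (1.5, 0) does not reach this height (z outside [2.5, 15]); After the difference (first − rest): none of the subtracted shapes is present at this height, so the 21×18 cube is unchanged — area = 378.00 mm²; (rotated 30° about Z; rotation is an isometry so areas/perimeters/island counts are preserved). Overall, the cross-section is a single solid region. Net area = 378.00 mm².

378.00 mm²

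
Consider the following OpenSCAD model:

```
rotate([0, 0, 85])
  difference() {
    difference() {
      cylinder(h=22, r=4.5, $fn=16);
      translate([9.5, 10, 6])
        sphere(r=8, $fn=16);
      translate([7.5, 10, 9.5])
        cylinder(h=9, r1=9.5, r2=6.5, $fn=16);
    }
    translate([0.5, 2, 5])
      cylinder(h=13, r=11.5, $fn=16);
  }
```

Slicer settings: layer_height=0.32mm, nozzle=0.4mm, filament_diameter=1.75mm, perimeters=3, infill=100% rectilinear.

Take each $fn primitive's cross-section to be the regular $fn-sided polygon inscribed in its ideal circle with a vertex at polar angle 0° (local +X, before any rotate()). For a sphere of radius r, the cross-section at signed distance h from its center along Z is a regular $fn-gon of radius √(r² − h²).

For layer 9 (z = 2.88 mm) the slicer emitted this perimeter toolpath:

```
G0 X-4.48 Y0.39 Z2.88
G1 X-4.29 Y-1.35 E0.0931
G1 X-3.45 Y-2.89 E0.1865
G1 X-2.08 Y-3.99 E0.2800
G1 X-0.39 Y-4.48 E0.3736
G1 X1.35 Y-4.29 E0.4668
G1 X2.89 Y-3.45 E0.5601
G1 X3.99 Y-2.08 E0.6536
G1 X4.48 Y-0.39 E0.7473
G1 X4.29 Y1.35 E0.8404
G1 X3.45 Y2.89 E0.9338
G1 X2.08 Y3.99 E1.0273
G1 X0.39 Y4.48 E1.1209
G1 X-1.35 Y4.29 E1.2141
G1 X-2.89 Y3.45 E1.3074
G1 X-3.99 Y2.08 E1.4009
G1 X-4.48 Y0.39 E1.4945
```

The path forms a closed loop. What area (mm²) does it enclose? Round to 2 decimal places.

61.96 mm²

Apply the shoelace formula to the sequence of (X, Y) vertices; enclosed area = 61.96 mm².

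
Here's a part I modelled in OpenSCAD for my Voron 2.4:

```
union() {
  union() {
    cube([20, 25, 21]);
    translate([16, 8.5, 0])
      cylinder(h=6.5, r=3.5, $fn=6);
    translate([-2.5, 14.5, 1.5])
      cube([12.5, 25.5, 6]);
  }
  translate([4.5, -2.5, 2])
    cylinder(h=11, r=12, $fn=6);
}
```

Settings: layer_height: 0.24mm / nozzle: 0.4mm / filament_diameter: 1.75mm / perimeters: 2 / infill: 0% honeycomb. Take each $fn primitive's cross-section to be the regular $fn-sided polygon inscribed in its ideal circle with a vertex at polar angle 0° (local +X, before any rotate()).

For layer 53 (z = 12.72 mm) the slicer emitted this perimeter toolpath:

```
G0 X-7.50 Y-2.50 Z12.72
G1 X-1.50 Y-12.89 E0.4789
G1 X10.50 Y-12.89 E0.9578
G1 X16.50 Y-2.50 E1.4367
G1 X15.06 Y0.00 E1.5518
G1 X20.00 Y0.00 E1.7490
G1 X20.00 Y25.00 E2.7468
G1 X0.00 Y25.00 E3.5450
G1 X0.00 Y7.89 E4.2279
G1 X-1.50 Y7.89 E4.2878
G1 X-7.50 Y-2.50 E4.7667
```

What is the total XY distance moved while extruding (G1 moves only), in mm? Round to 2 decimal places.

Sum the Euclidean lengths of each G1 segment: total = 119.43 mm.

119.43 mm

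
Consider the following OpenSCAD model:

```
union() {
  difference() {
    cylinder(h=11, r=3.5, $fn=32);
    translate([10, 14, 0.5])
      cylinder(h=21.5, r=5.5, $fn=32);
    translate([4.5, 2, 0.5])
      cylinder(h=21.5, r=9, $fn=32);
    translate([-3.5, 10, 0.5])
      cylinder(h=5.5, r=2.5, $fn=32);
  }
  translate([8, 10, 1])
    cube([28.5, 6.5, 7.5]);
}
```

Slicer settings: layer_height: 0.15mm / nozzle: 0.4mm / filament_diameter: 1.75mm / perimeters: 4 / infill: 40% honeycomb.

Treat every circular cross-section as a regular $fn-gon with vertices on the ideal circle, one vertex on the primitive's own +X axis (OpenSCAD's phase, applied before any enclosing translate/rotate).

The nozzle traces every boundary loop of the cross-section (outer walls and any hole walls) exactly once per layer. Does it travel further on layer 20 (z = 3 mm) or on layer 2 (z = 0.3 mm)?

layer 20 (z = 3 mm)

Layer 20 (z = 3): the r=3.5 cylinder contributes a regular 32-gon of circumradius 3.5 (perimeter = 2·32·3.500·sin(180°/32) = 21.96 mm); the cylinder at (10, 14): section is a regular 32-gon, circumradius r=5.5 (perimeter = 2·32·5.500·sin(180°/32) = 34.50 mm); the r=9 cylinder at (4.5, 2) gives a regular 32-gon of circumradius 9 (constant along its height) (perimeter = 2·32·9.000·sin(180°/32) = 56.46 mm); the r=2.5 cylinder at (-3.5, 10) contributes a regular 32-gon of circumradius 2.5 (perimeter = 2·32·2.500·sin(180°/32) = 15.68 mm); After the difference (first − rest): starting from the r=3.5 cylinder, the r=5.5 cylinder at (10, 14) misses the remaining region (no effect); the r=9 cylinder at (4.5, 2) covers all of what remains (removes everything); the r=2.5 cylinder at (-3.5, 10) misses the remaining region (no effect) — nothing remains; the cube at (8, 10) is present — its section is the full 28.5×6.5 rectangle (perimeter 70.00 mm); Merging all regions: only the 28.5×6.5 cube at (8, 10) is present, so the union is just that shape — boundary = 70.00 mm. So its perimeter = 70.00 mm. Layer 2 (z = 0.3): the r=3.5 cylinder contributes a regular 32-gon of circumradius 3.5 (perimeter = 2·32·3.500·sin(180°/32) = 21.96 mm); the cylinder at (10, 14) is not intersected at this z (z outside [0.5, 22]); the cylinder at (4.5, 2) is not intersected at this z (z outside [0.5, 22]); the cylinder at (-3.5, 10) does not reach this height (z outside [0.5, 6]); Subtracting the remaining from the first: none of the subtracted shapes is present at this height, so the r=3.5 cylinder is unchanged — boundary = 21.96 mm; the cube at (8, 10) is not intersected at this z (z outside [1, 8.5]); Combining (union): only the result so far is present, so the union is just that shape — boundary = 21.96 mm. So its perimeter = 21.96 mm. Layer 20 is larger (70.00 vs 21.96 mm).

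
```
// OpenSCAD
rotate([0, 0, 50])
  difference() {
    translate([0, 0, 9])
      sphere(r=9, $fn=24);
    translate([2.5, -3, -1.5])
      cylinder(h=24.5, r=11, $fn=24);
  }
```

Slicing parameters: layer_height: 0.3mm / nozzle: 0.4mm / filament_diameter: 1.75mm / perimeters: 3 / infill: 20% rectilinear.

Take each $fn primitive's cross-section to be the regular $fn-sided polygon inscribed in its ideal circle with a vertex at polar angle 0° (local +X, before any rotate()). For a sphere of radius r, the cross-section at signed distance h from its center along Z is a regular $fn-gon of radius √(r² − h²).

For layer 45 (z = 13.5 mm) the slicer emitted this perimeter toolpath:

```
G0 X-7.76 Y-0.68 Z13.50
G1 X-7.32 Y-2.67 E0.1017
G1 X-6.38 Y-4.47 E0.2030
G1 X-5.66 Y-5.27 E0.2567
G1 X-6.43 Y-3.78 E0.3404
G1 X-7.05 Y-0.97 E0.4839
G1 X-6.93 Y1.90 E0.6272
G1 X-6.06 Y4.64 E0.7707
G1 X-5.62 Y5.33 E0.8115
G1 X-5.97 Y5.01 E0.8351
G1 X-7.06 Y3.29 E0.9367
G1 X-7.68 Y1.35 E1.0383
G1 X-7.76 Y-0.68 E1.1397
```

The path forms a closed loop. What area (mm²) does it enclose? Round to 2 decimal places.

Apply the shoelace formula to the sequence of (X, Y) vertices; enclosed area = 5.35 mm².

5.35 mm²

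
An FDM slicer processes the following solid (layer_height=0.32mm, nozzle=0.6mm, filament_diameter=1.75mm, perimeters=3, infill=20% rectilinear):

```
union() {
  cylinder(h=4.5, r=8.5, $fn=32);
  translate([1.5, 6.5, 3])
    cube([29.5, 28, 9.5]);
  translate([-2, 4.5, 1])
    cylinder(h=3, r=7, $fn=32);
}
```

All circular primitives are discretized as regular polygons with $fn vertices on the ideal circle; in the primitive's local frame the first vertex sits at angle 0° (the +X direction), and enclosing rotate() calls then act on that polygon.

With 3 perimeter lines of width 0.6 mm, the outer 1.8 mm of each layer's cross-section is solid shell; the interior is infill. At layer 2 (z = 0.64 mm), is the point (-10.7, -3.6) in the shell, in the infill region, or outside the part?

At z = 0.64 mm: the r=8.5 cylinder gives a regular 32-gon of circumradius 8.5 (constant along its height); the cube at (1.5, 6.5) is absent (z outside [3, 12.5]); the cylinder at (-2, 4.5) does not reach this height (z outside [1, 4]); Combining (union): only the r=8.5 cylinder is present, so the union is just that shape — 1 connected region. Overall, the cross-section is a single solid region. The nearest boundary edge runs (-8.34, -1.66)→(-7.85, -3.25); distance from the point to it = 2.83 mm. The point is not inside any of the regions above, so it lies outside the cross-section (2.83 mm from the nearest boundary).

outside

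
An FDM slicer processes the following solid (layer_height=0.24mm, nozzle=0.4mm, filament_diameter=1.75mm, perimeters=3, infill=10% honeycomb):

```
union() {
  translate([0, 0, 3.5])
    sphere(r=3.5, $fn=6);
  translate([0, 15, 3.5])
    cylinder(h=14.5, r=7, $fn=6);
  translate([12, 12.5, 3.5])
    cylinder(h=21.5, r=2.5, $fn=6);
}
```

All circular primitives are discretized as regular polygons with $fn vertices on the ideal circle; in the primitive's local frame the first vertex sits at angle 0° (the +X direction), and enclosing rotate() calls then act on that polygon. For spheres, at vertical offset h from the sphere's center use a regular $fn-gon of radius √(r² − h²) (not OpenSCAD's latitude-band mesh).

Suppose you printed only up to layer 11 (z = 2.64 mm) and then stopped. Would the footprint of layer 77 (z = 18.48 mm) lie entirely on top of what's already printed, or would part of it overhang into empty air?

part overhangs

Compare the two slices. At z = 2.64: the r=3.5 sphere slices to a regular 6-gon of circumradius 3.393 (√(r²−h²) with h=0.86 from center) (area = (6/2)·3.393²·sin(360°/6) = 29.90 mm²); the cylinder at (0, 15) is absent (z outside [3.5, 18]); the cylinder at (12, 12.5) does not reach this height (z outside [3.5, 25]); Taking the union: only the r=3.5 sphere is present, so the union is just that shape — area = 29.90 mm². At z = 18.48: the sphere does not reach this height (|z−center|=14.980 > r=3.5); the cylinder at (0, 15) does not reach this height (z outside [3.5, 18]); the cylinder at (12, 12.5): section is a regular 6-gon, circumradius r=2.5 (area = (6/2)·2.500²·sin(360°/6) = 16.24 mm²); Merging all regions: only the r=2.5 cylinder at (12, 12.5) is present, so the union is just that shape — area = 16.24 mm². Checking containment: at z = 18.48 the cross-section extends beyond the z = 2.64 cross-section by about 16.24 mm².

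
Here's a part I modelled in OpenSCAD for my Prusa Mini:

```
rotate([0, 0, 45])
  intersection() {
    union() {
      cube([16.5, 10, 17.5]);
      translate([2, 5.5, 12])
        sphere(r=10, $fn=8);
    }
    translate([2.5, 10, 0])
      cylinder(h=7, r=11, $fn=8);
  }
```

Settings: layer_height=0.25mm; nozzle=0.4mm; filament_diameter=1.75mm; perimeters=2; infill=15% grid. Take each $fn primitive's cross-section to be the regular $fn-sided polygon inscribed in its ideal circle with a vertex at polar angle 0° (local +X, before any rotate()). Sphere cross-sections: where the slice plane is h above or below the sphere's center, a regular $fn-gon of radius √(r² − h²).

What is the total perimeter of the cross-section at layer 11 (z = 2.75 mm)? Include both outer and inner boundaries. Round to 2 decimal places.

At z = 2.75 mm: the 16.5×10 cube contributes its full rectangle (perimeter 53.00 mm); the r=10 sphere at (2, 5.5) slices to a regular 8-gon of circumradius 3.800 (√(r²−h²) with h=9.25 from center) (perimeter = 2·8·3.800·sin(180°/8) = 23.27 mm); Merging all regions: the regions partially overlap (shared area 33.96 mm²), so the edge portions inside another operand are dropped and the merged outline is re-measured after clipping — boundary = 54.36 mm; the cylinder at (2.5, 10): section is a regular 8-gon, circumradius r=11 (perimeter = 2·8·11.000·sin(180°/8) = 67.35 mm); Keeping only the common overlap: the r=11 cylinder at (2.5, 10) partially overlaps the result so far; clipping to the common part keeps 116.23 mm² — boundary = 43.97 mm; (rotated 45° about Z; rotation is an isometry so areas/perimeters/island counts are preserved). Overall, the cross-section is a single solid region. Total boundary length (outer) = 43.97 mm.

43.97 mm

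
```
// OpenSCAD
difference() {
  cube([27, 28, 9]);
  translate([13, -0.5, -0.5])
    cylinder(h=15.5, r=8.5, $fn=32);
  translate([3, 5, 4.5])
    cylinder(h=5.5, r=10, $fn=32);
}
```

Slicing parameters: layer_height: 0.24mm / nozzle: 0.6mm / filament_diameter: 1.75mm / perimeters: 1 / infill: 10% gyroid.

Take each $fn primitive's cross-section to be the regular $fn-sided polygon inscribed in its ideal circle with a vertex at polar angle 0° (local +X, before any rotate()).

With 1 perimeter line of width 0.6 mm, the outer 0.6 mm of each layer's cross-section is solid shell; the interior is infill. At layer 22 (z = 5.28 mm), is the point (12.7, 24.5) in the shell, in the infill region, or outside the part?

infill

At z = 5.28 mm: the cube is present — its section is the full 27×28 rectangle; the r=8.5 cylinder at (13, -0.5) contributes a regular 32-gon of circumradius 8.5; the r=10 cylinder at (3, 5) contributes a regular 32-gon of circumradius 10; After the difference (first − rest): starting from the 27×28 cube, the r=8.5 cylinder at (13, -0.5) partially overlaps it — only the 104.29 mm² overlap (of its 225.52 mm²) is removed, clipping the outline; the r=10 cylinder at (3, 5) partially overlaps it — only the 120.88 mm² overlap (of its 312.14 mm²) is removed, clipping the outline — 1 connected region. Overall, the cross-section is a single solid region. The nearest boundary edge runs (0.00, 28.00)→(27.00, 28.00); distance from the point to it = 3.50 mm. The point is inside the cross-section and 3.50 mm from the nearest boundary — more than the 0.6 mm shell width (1 × 0.6), so it's in the infill interior.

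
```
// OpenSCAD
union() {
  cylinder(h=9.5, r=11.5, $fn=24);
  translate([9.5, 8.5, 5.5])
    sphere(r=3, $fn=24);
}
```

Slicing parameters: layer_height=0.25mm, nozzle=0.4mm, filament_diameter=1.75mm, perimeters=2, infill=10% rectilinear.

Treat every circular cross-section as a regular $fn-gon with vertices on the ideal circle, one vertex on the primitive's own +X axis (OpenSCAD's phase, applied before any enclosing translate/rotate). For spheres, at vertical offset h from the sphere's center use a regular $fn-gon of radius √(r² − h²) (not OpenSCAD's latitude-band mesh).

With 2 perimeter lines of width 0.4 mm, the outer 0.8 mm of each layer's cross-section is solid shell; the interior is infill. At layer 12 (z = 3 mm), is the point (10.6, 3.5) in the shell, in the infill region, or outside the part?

At z = 3 mm: the r=11.5 cylinder contributes a regular 24-gon of circumradius 11.5; the r=3 sphere at (9.5, 8.5) slices to a regular 24-gon of circumradius 1.658 (√(r²−h²) with h=2.5 from center); Combining (union): the regions partially overlap (shared area 0.44 mm²), so overlapping operands fuse into one piece — 1 connected region. Overall, the cross-section is a single solid region. The nearest boundary edge runs (9.96, 5.75)→(11.11, 2.98); distance from the point to it = 0.27 mm. The point is inside the cross-section, 0.27 mm from the nearest boundary — within the 0.8 mm shell band (2 × 0.4).

shell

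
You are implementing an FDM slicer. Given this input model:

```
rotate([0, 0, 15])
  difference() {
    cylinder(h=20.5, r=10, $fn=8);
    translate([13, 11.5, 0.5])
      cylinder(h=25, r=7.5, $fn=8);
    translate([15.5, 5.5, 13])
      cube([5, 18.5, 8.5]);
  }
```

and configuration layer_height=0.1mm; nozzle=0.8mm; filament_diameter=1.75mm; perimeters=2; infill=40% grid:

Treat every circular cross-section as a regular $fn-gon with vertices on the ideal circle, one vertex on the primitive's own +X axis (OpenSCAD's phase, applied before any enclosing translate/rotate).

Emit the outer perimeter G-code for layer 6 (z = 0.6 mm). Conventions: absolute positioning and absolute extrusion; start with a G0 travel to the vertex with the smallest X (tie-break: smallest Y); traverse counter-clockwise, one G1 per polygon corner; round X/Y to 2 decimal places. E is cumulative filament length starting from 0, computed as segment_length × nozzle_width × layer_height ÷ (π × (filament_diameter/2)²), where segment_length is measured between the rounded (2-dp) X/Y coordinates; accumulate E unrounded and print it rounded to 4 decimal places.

G0 X-9.66 Y-2.59 Z0.60
G1 X-5.00 Y-8.66 E0.2545
G1 X2.59 Y-9.66 E0.5091
G1 X8.66 Y-5.00 E0.7637
G1 X9.66 Y2.59 E1.0183
G1 X5.00 Y8.66 E1.2728
G1 X-2.59 Y9.66 E1.5274
G1 X-8.66 Y5.00 E1.7820
G1 X-9.66 Y-2.59 E2.0366

At z = 0.6 mm: the r=10 cylinder contributes a regular 8-gon of circumradius 10; the cylinder at (13, 11.5): section is a regular 8-gon, circumradius r=7.5; the cube at (15.5, 5.5) does not reach this height (z outside [13, 21.5]); After the difference (first − rest): starting from the r=10 cylinder, the r=7.5 cylinder at (13, 11.5) misses the remaining region (no effect) — 1 connected region; (rotated 15° about Z; rotation is an isometry so areas/perimeters/island counts are preserved). The outline is a single polygon with 8 vertices. Extrusion per mm of travel: 0.8 × 0.1 / (π × 0.875²) = 0.033260. Accumulating E over each segment gives final E = 2.0366.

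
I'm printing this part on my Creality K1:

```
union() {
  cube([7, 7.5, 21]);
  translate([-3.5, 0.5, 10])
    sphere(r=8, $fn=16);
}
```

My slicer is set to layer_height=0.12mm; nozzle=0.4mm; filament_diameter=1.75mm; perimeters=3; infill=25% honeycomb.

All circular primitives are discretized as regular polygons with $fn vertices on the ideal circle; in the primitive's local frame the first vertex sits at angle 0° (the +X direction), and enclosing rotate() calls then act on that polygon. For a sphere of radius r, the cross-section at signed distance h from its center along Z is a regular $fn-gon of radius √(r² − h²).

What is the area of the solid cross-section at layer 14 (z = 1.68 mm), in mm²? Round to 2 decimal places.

52.50 mm²

At z = 1.68 mm: the cube is present — its section is the full 7×7.5 rectangle (area 52.50 mm²); the sphere at (-3.5, 0.5) is not intersected at this z (|z−center|=8.320 > r=8); Merging all regions: only the 7×7.5 cube is present, so the union is just that shape — area = 52.50 mm². Overall, the cross-section is a single solid region. Net area = 52.50 mm².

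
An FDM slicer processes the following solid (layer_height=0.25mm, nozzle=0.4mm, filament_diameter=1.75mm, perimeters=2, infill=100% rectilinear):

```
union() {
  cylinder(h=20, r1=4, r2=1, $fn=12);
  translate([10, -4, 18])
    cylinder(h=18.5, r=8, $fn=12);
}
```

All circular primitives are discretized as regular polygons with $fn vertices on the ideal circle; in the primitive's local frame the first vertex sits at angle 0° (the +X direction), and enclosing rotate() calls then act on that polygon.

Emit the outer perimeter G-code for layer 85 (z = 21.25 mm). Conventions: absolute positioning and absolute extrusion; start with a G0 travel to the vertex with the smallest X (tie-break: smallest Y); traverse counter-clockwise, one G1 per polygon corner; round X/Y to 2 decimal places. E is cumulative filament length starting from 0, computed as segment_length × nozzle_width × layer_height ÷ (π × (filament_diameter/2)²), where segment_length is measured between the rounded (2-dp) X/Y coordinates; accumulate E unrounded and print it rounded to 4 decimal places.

G0 X2.00 Y-4.00 Z21.25
G1 X3.07 Y-8.00 E0.1721
G1 X6.00 Y-10.93 E0.3444
G1 X10.00 Y-12.00 E0.5166
G1 X14.00 Y-10.93 E0.6887
G1 X16.93 Y-8.00 E0.8610
G1 X18.00 Y-4.00 E1.0331
G1 X16.93 Y0.00 E1.2053
G1 X14.00 Y2.93 E1.3776
G1 X10.00 Y4.00 E1.5497
G1 X6.00 Y2.93 E1.7219
G1 X3.07 Y0.00 E1.8941
G1 X2.00 Y-4.00 E2.0663

At z = 21.25 mm: the cone is absent (z outside [0, 20]); the r=8 cylinder at (10, -4) gives a regular 12-gon of circumradius 8 (constant along its height); Merging all regions: only the r=8 cylinder at (10, -4) is present, so the union is just that shape — 1 connected region. The outline is a single polygon with 12 vertices. Extrusion per mm of travel: 0.4 × 0.25 / (π × 0.875²) = 0.041575. Accumulating E over each segment gives final E = 2.0663.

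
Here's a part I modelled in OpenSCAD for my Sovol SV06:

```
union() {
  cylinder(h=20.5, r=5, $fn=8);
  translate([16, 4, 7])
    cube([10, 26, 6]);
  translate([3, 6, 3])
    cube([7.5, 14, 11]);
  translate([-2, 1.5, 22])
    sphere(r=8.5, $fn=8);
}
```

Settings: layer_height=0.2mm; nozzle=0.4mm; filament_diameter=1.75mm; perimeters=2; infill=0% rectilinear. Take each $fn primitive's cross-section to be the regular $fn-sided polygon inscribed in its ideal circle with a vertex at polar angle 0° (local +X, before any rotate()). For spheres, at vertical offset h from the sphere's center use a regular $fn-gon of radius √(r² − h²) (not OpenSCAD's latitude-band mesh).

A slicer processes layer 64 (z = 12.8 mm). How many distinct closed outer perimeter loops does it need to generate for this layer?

3

At z = 12.8 mm: the r=5 cylinder gives a regular 8-gon of circumradius 5 (constant along its height); the 10×26 cube at (16, 4) contributes its full rectangle; the 7.5×14 cube at (3, 6) contributes its full rectangle; the sphere at (-2, 1.5) does not reach this height (|z−center|=9.200 > r=8.5); Merging all regions: the 3 present regions are separate (no shared area or edge), so areas and boundary lengths simply add and each stays a separate island — 3 connected regions. The result has 3 disconnected regions.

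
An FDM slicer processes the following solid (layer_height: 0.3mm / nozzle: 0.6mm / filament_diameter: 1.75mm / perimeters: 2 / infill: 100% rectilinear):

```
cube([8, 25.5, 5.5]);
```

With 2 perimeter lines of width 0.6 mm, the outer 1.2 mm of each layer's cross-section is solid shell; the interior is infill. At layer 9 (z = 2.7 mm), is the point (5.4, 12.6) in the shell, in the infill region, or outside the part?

infill

At z = 2.7 mm: the 8×25.5 cube contributes its full rectangle. Overall, the cross-section is a single solid region. The nearest boundary edge runs (8.00, 0.00)→(8.00, 25.50); distance from the point to it = 2.60 mm. The point is inside the cross-section and 2.60 mm from the nearest boundary — more than the 1.2 mm shell width (2 × 0.6), so it's in the infill interior.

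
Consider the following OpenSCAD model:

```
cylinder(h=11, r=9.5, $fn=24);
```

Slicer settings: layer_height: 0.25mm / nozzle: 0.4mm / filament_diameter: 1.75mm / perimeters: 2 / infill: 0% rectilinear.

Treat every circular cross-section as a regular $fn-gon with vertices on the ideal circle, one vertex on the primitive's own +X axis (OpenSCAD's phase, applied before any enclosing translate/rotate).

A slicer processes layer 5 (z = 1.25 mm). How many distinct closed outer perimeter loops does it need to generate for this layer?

1

At z = 1.25 mm: the cylinder: section is a regular 24-gon, circumradius r=9.5. The result has 1 disconnected region.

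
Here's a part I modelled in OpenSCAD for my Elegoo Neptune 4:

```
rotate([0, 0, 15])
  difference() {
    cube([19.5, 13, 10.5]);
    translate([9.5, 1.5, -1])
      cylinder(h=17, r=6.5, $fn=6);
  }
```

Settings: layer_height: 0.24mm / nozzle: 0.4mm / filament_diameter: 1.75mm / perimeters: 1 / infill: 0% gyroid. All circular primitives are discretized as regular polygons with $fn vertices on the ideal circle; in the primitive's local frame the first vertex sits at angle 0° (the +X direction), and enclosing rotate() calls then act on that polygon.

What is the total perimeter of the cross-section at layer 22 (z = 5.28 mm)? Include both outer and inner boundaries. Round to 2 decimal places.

76.70 mm

At z = 5.28 mm: the cube (footprint 19.5×13) is included at this height (perimeter 65.00 mm); the r=6.5 cylinder at (9.5, 1.5) contributes a regular 6-gon of circumradius 6.5 (perimeter = 2·6·6.500·sin(180°/6) = 39.00 mm); Subtracting the remaining from the first: starting from the 19.5×13 cube, the r=6.5 cylinder at (9.5, 1.5) partially overlaps it — only the 73.09 mm² overlap (of its 109.77 mm²) is removed, clipping the outline — boundary = 76.70 mm; (whole slice rotated 15° about Z — lengths, areas and connectivity unchanged). Overall, the cross-section is a single solid region. Total boundary length (outer) = 76.70 mm.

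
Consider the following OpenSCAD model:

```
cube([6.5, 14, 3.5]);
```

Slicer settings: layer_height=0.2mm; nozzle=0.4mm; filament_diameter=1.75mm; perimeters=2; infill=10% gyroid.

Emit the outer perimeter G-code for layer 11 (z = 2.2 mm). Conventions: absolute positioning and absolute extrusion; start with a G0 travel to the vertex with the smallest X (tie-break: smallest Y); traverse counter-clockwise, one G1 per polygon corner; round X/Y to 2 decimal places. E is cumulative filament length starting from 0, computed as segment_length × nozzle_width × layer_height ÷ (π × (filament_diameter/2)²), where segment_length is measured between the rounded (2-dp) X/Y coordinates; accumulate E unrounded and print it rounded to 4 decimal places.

G0 X0.00 Y0.00 Z2.20
G1 X6.50 Y0.00 E0.2162
G1 X6.50 Y14.00 E0.6818
G1 X0.00 Y14.00 E0.8980
G1 X0.00 Y0.00 E1.3637

At z = 2.2 mm: the cube is present — its section is the full 6.5×14 rectangle. The outline is a single polygon with 4 vertices. Extrusion per mm of travel: 0.4 × 0.2 / (π × 0.875²) = 0.033260. Accumulating E over each segment gives final E = 1.3637.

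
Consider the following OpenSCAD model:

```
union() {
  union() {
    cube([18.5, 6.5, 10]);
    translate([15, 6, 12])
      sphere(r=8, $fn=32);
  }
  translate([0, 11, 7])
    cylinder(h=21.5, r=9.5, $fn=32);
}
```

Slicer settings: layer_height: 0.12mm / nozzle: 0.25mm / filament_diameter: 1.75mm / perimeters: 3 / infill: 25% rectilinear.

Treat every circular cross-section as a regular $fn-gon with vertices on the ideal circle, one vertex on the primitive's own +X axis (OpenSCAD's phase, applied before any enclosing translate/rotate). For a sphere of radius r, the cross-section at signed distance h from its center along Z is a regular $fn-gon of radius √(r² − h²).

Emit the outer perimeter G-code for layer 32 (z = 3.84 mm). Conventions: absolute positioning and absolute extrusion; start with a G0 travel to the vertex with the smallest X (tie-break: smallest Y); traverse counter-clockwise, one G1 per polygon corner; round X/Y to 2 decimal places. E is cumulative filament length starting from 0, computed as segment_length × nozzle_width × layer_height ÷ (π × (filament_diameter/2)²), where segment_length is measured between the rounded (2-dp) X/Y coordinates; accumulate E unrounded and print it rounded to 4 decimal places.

G0 X0.00 Y0.00 Z3.84
G1 X18.50 Y0.00 E0.2307
G1 X18.50 Y6.50 E0.3118
G1 X0.00 Y6.50 E0.5426
G1 X0.00 Y0.00 E0.6236

At z = 3.84 mm: the 18.5×6.5 cube contributes its full rectangle; the sphere at (15, 6) does not reach this height (|z−center|=8.160 > r=8); Merging all regions: only the 18.5×6.5 cube is present, so the union is just that shape — 1 connected region; the cylinder at (0, 11) is absent (z outside [7, 28.5]); Combining (union): only the result so far is present, so the union is just that shape — 1 connected region. The outline is a single polygon with 4 vertices. Extrusion per mm of travel: 0.25 × 0.12 / (π × 0.875²) = 0.012473. Accumulating E over each segment gives final E = 0.6236.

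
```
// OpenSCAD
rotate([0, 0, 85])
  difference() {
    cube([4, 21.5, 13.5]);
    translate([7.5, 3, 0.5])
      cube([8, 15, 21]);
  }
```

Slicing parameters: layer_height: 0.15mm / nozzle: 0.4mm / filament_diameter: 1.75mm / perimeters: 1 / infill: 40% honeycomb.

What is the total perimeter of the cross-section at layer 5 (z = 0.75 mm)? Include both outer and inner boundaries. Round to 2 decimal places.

At z = 0.75 mm: the 4×21.5 cube contributes its full rectangle (perimeter 51.00 mm); the cube at (7.5, 3) (footprint 8×15) is included at this height (perimeter 46.00 mm); After the difference (first − rest): starting from the 4×21.5 cube, the 8×15 cube at (7.5, 3) misses the remaining region (no effect) — boundary = 51.00 mm; (rotated 85° about Z; rotation is an isometry so areas/perimeters/island counts are preserved). Overall, the cross-section is a single solid region. Total boundary length (outer) = 51.00 mm.

51.00 mm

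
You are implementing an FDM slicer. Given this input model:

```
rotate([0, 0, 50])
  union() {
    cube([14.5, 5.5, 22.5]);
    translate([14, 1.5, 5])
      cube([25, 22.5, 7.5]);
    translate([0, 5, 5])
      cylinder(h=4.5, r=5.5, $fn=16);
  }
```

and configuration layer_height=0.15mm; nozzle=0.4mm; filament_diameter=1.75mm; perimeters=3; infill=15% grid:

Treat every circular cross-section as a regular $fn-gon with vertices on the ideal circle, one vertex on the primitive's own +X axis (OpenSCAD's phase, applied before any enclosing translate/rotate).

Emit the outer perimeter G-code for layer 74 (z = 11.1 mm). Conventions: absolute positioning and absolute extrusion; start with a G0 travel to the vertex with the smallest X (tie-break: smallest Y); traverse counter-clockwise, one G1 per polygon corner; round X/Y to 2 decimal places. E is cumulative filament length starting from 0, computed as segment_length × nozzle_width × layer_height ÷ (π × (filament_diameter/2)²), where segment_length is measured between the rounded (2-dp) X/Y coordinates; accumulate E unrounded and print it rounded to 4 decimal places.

G0 X-9.39 Y26.15 Z11.10
G1 X4.79 Y14.26 E0.4616
G1 X-4.21 Y3.54 E0.8108
G1 X0.00 Y0.00 E0.9480
G1 X9.32 Y11.11 E1.3097
G1 X8.17 Y12.07 E1.3471
G1 X23.92 Y30.84 E1.9583
G1 X6.68 Y45.30 E2.5196
G1 X-9.39 Y26.15 E3.1432

At z = 11.1 mm: the 14.5×5.5 cube contributes its full rectangle; the 25×22.5 cube at (14, 1.5) contributes its full rectangle; the cylinder at (0, 5) is absent (z outside [5, 9.5]); Merging all regions: the regions partially overlap (shared area 2.00 mm²), so overlapping operands fuse into one piece — 1 connected region; (whole slice rotated 50° about Z — lengths, areas and connectivity unchanged). The outline is a single polygon with 8 vertices. Extrusion per mm of travel: 0.4 × 0.15 / (π × 0.875²) = 0.024945. Accumulating E over each segment gives final E = 3.1432.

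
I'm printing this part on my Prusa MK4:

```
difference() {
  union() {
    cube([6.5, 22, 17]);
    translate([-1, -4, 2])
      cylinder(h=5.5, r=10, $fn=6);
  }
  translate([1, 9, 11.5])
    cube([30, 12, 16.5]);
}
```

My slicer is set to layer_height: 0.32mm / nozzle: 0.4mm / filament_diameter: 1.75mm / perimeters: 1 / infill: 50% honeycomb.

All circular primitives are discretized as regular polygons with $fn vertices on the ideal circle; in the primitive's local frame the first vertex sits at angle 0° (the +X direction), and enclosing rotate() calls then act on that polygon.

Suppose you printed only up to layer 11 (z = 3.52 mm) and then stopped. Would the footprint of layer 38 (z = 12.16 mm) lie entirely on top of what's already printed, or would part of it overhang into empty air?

Compare the two slices. At z = 3.52: the cube is present — its section is the full 6.5×22 rectangle (area 143.00 mm²); the cylinder at (-1, -4): section is a regular 6-gon, circumradius r=10 (area = (6/2)·10.000²·sin(360°/6) = 259.81 mm²); Taking the union: the regions partially overlap — summed areas 402.81 mm² minus the doubly-counted overlap 24.88 mm² gives 377.93 mm² — area = 377.93 mm²; the cube at (1, 9) is absent (z outside [11.5, 28]); After the difference (first − rest): none of the subtracted shapes is present at this height, so the result so far is unchanged — area = 377.93 mm². At z = 12.16: the cube (footprint 6.5×22) is included at this height (area 143.00 mm²); the cylinder at (-1, -4) is absent (z outside [2, 7.5]); Taking the union: only the 6.5×22 cube is present, so the union is just that shape — area = 143.00 mm²; the cube at (1, 9) is present — its section is the full 30×12 rectangle (area 360.00 mm²); After the difference (first − rest): starting from that combined region (143.00 mm²), the 30×12 cube at (1, 9) partially overlaps it — only the 66.00 mm² overlap (of its 360.00 mm²) is removed, clipping the outline — area = 77.00 mm². Checking containment: the cross-section at z = 12.16 is a subset of the cross-section at z = 3.52.

entirely on top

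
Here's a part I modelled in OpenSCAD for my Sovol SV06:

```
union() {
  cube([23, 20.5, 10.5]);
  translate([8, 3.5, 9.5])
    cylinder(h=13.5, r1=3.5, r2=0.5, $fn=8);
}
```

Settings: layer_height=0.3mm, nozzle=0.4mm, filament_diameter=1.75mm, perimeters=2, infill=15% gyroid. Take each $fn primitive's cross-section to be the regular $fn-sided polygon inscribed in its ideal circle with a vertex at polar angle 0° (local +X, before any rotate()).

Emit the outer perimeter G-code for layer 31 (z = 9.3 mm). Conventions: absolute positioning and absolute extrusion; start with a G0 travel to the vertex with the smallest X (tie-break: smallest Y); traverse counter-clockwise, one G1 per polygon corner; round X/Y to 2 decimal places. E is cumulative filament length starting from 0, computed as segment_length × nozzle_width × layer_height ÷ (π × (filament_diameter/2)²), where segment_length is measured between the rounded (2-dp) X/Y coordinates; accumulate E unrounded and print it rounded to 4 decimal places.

G0 X0.00 Y0.00 Z9.30
G1 X23.00 Y0.00 E1.1475
G1 X23.00 Y20.50 E2.1702
G1 X0.00 Y20.50 E3.3177
G1 X0.00 Y0.00 E4.3404

At z = 9.3 mm: the cube (footprint 23×20.5) is included at this height; the cone at (8, 3.5) does not reach this height (z outside [9.5, 23]); Combining (union): only the 23×20.5 cube is present, so the union is just that shape — 1 connected region. The outline is a single polygon with 4 vertices. Extrusion per mm of travel: 0.4 × 0.3 / (π × 0.875²) = 0.049890. Accumulating E over each segment gives final E = 4.3404.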